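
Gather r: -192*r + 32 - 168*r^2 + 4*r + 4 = -168*r^2 - 188*r + 36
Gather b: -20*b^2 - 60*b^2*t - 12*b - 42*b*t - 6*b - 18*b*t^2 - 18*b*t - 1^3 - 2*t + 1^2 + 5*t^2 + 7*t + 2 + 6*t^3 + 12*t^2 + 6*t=b^2*(-60*t - 20) + b*(-18*t^2 - 60*t - 18) + 6*t^3 + 17*t^2 + 11*t + 2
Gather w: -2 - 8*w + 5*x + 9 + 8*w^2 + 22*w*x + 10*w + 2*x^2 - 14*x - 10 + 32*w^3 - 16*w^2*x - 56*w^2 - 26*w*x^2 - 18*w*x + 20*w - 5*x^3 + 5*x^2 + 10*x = 32*w^3 + w^2*(-16*x - 48) + w*(-26*x^2 + 4*x + 22) - 5*x^3 + 7*x^2 + x - 3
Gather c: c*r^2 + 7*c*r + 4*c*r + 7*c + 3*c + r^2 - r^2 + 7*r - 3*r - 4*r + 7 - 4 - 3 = c*(r^2 + 11*r + 10)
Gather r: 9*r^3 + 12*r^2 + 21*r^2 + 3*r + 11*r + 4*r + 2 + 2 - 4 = 9*r^3 + 33*r^2 + 18*r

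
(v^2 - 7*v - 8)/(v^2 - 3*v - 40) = (v + 1)/(v + 5)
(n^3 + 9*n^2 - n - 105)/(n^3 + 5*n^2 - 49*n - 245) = (n - 3)/(n - 7)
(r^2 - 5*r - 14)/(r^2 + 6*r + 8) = (r - 7)/(r + 4)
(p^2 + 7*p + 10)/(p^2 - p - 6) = (p + 5)/(p - 3)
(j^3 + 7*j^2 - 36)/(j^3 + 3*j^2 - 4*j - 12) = (j + 6)/(j + 2)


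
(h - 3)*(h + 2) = h^2 - h - 6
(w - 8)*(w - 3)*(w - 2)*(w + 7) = w^4 - 6*w^3 - 45*w^2 + 274*w - 336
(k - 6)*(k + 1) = k^2 - 5*k - 6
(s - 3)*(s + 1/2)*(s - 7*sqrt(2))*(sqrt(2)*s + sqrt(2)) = sqrt(2)*s^4 - 14*s^3 - 3*sqrt(2)*s^3/2 - 4*sqrt(2)*s^2 + 21*s^2 - 3*sqrt(2)*s/2 + 56*s + 21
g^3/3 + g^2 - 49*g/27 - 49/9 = (g/3 + 1)*(g - 7/3)*(g + 7/3)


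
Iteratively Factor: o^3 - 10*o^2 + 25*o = (o - 5)*(o^2 - 5*o) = o*(o - 5)*(o - 5)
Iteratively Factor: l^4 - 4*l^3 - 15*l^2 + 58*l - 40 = (l + 4)*(l^3 - 8*l^2 + 17*l - 10) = (l - 5)*(l + 4)*(l^2 - 3*l + 2) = (l - 5)*(l - 1)*(l + 4)*(l - 2)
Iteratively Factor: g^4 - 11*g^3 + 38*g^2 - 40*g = (g - 2)*(g^3 - 9*g^2 + 20*g) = g*(g - 2)*(g^2 - 9*g + 20) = g*(g - 5)*(g - 2)*(g - 4)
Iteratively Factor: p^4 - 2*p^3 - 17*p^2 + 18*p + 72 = (p - 4)*(p^3 + 2*p^2 - 9*p - 18) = (p - 4)*(p - 3)*(p^2 + 5*p + 6) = (p - 4)*(p - 3)*(p + 2)*(p + 3)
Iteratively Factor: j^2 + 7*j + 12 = (j + 4)*(j + 3)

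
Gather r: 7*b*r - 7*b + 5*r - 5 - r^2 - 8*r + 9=-7*b - r^2 + r*(7*b - 3) + 4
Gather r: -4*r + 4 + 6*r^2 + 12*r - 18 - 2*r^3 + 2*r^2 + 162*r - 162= -2*r^3 + 8*r^2 + 170*r - 176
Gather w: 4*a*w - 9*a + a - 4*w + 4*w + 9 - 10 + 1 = 4*a*w - 8*a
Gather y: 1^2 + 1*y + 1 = y + 2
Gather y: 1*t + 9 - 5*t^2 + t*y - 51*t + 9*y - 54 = -5*t^2 - 50*t + y*(t + 9) - 45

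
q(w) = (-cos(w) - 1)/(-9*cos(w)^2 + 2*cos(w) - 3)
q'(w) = (-18*sin(w)*cos(w) + 2*sin(w))*(-cos(w) - 1)/(-9*cos(w)^2 + 2*cos(w) - 3)^2 + sin(w)/(-9*cos(w)^2 + 2*cos(w) - 3)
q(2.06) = 0.09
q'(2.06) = -0.29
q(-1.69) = 0.26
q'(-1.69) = 0.61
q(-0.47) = 0.23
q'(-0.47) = -0.12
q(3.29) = 0.00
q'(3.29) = 0.01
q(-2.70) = 0.01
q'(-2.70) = 0.04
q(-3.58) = 0.01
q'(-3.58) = -0.04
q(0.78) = 0.28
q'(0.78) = 0.23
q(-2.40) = 0.03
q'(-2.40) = 0.10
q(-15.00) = 0.02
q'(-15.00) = 0.09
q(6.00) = 0.21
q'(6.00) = -0.07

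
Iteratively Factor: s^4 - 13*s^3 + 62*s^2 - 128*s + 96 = (s - 2)*(s^3 - 11*s^2 + 40*s - 48) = (s - 4)*(s - 2)*(s^2 - 7*s + 12) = (s - 4)*(s - 3)*(s - 2)*(s - 4)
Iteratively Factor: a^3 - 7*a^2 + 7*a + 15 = (a + 1)*(a^2 - 8*a + 15) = (a - 3)*(a + 1)*(a - 5)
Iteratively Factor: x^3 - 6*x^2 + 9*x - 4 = (x - 4)*(x^2 - 2*x + 1) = (x - 4)*(x - 1)*(x - 1)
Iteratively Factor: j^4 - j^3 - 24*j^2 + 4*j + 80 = (j - 2)*(j^3 + j^2 - 22*j - 40) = (j - 2)*(j + 4)*(j^2 - 3*j - 10) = (j - 5)*(j - 2)*(j + 4)*(j + 2)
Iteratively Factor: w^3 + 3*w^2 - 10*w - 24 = (w + 2)*(w^2 + w - 12) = (w + 2)*(w + 4)*(w - 3)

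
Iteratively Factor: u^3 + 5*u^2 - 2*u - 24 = (u + 3)*(u^2 + 2*u - 8) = (u - 2)*(u + 3)*(u + 4)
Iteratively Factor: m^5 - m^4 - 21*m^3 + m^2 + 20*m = (m - 1)*(m^4 - 21*m^2 - 20*m) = m*(m - 1)*(m^3 - 21*m - 20) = m*(m - 1)*(m + 1)*(m^2 - m - 20) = m*(m - 5)*(m - 1)*(m + 1)*(m + 4)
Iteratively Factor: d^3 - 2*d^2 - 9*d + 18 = (d - 2)*(d^2 - 9) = (d - 3)*(d - 2)*(d + 3)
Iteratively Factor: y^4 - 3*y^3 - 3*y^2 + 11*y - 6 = (y + 2)*(y^3 - 5*y^2 + 7*y - 3) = (y - 1)*(y + 2)*(y^2 - 4*y + 3) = (y - 1)^2*(y + 2)*(y - 3)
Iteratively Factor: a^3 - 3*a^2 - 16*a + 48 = (a + 4)*(a^2 - 7*a + 12) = (a - 3)*(a + 4)*(a - 4)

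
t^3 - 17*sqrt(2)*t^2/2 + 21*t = t*(t - 7*sqrt(2))*(t - 3*sqrt(2)/2)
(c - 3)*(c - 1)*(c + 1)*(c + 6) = c^4 + 3*c^3 - 19*c^2 - 3*c + 18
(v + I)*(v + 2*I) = v^2 + 3*I*v - 2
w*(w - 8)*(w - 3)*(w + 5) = w^4 - 6*w^3 - 31*w^2 + 120*w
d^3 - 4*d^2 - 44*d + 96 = (d - 8)*(d - 2)*(d + 6)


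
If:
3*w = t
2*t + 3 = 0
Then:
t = -3/2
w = -1/2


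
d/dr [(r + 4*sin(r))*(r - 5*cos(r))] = (r + 4*sin(r))*(5*sin(r) + 1) + (r - 5*cos(r))*(4*cos(r) + 1)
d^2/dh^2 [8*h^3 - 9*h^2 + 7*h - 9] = 48*h - 18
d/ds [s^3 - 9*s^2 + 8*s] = 3*s^2 - 18*s + 8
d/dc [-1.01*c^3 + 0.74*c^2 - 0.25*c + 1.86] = -3.03*c^2 + 1.48*c - 0.25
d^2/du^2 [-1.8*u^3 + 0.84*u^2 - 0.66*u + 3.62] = 1.68 - 10.8*u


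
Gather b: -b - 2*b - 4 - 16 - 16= -3*b - 36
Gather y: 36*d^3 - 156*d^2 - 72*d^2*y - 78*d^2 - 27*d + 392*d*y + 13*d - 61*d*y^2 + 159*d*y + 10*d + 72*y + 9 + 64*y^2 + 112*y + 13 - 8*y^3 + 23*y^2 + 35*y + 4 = 36*d^3 - 234*d^2 - 4*d - 8*y^3 + y^2*(87 - 61*d) + y*(-72*d^2 + 551*d + 219) + 26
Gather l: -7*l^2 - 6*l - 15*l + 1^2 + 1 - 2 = -7*l^2 - 21*l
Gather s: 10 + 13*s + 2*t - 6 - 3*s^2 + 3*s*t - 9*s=-3*s^2 + s*(3*t + 4) + 2*t + 4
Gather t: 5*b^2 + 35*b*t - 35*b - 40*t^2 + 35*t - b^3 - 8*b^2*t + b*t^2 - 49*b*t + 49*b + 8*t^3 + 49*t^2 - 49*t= -b^3 + 5*b^2 + 14*b + 8*t^3 + t^2*(b + 9) + t*(-8*b^2 - 14*b - 14)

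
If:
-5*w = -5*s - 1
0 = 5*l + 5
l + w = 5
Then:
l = -1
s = 29/5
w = 6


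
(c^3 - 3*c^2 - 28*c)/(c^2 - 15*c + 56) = c*(c + 4)/(c - 8)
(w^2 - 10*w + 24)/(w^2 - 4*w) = (w - 6)/w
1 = 1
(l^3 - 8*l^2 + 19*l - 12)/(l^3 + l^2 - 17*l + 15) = (l - 4)/(l + 5)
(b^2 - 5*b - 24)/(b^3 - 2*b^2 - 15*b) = (b - 8)/(b*(b - 5))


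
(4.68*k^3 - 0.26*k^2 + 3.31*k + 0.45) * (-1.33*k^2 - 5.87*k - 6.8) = -6.2244*k^5 - 27.1258*k^4 - 34.7001*k^3 - 18.2602*k^2 - 25.1495*k - 3.06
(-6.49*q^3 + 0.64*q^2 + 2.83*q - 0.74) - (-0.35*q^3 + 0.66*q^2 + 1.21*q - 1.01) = -6.14*q^3 - 0.02*q^2 + 1.62*q + 0.27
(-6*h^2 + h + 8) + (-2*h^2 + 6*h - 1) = -8*h^2 + 7*h + 7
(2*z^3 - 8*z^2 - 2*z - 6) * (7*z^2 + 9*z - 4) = 14*z^5 - 38*z^4 - 94*z^3 - 28*z^2 - 46*z + 24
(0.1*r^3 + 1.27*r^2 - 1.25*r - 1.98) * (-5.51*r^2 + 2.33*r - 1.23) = -0.551*r^5 - 6.7647*r^4 + 9.7236*r^3 + 6.4352*r^2 - 3.0759*r + 2.4354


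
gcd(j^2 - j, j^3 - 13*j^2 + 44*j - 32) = j - 1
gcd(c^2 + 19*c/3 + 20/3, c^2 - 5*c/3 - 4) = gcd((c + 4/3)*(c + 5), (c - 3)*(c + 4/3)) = c + 4/3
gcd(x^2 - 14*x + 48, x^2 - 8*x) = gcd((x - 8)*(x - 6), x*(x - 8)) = x - 8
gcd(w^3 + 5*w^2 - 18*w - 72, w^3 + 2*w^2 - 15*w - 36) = w^2 - w - 12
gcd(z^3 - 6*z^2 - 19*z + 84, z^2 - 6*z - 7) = z - 7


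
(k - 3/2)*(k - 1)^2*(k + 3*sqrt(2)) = k^4 - 7*k^3/2 + 3*sqrt(2)*k^3 - 21*sqrt(2)*k^2/2 + 4*k^2 - 3*k/2 + 12*sqrt(2)*k - 9*sqrt(2)/2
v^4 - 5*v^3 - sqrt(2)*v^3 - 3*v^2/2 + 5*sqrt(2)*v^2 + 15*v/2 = v*(v - 5)*(v - 3*sqrt(2)/2)*(v + sqrt(2)/2)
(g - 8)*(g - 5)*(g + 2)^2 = g^4 - 9*g^3 - 8*g^2 + 108*g + 160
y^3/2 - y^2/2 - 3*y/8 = y*(y/2 + 1/4)*(y - 3/2)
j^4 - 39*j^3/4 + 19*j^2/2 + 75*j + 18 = (j - 6)^2*(j + 1/4)*(j + 2)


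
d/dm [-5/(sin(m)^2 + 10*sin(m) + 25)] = 10*cos(m)/(sin(m) + 5)^3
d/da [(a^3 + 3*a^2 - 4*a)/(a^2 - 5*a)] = (a^2 - 10*a - 11)/(a^2 - 10*a + 25)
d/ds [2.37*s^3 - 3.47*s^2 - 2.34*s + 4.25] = 7.11*s^2 - 6.94*s - 2.34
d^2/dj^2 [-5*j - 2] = 0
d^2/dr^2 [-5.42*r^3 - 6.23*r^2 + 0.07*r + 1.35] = -32.52*r - 12.46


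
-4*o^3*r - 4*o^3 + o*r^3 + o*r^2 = (-2*o + r)*(2*o + r)*(o*r + o)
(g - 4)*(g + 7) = g^2 + 3*g - 28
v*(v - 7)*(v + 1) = v^3 - 6*v^2 - 7*v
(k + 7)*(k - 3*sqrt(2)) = k^2 - 3*sqrt(2)*k + 7*k - 21*sqrt(2)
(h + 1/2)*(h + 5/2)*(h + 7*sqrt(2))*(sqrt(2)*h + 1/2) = sqrt(2)*h^4 + 3*sqrt(2)*h^3 + 29*h^3/2 + 19*sqrt(2)*h^2/4 + 87*h^2/2 + 21*sqrt(2)*h/2 + 145*h/8 + 35*sqrt(2)/8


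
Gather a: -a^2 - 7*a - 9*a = -a^2 - 16*a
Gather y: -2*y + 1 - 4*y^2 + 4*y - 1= -4*y^2 + 2*y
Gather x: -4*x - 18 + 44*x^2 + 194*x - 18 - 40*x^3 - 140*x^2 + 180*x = -40*x^3 - 96*x^2 + 370*x - 36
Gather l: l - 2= l - 2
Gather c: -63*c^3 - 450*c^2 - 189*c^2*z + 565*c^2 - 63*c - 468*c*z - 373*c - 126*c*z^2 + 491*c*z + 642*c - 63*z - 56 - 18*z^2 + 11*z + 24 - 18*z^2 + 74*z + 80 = -63*c^3 + c^2*(115 - 189*z) + c*(-126*z^2 + 23*z + 206) - 36*z^2 + 22*z + 48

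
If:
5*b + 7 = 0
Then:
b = -7/5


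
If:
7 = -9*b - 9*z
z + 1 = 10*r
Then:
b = -z - 7/9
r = z/10 + 1/10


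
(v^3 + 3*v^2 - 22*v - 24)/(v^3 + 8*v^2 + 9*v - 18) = (v^2 - 3*v - 4)/(v^2 + 2*v - 3)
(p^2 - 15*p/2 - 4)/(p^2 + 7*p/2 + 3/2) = (p - 8)/(p + 3)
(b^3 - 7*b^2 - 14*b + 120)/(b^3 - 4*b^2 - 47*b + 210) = (b + 4)/(b + 7)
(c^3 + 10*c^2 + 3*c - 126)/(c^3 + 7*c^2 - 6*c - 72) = (c + 7)/(c + 4)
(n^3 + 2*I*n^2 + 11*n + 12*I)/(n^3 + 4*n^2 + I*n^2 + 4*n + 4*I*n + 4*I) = (n^2 + I*n + 12)/(n^2 + 4*n + 4)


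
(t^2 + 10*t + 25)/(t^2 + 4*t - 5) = (t + 5)/(t - 1)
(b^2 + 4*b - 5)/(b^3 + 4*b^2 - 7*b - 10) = (b - 1)/(b^2 - b - 2)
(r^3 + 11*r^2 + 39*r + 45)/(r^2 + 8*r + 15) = r + 3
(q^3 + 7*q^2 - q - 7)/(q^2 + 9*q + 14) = (q^2 - 1)/(q + 2)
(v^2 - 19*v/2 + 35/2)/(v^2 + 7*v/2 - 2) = (2*v^2 - 19*v + 35)/(2*v^2 + 7*v - 4)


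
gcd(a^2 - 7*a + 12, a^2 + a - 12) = a - 3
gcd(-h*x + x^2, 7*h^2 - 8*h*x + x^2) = -h + x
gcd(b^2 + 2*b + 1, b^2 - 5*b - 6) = b + 1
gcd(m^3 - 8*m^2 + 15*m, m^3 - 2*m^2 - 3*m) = m^2 - 3*m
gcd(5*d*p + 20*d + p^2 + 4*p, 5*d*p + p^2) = 5*d + p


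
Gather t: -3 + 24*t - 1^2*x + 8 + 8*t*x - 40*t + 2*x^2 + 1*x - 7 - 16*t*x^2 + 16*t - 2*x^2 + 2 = t*(-16*x^2 + 8*x)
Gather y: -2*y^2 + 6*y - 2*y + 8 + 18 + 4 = -2*y^2 + 4*y + 30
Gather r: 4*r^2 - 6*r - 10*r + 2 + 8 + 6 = 4*r^2 - 16*r + 16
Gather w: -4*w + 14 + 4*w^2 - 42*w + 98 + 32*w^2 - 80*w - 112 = 36*w^2 - 126*w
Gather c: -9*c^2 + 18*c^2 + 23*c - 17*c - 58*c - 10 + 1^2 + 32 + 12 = 9*c^2 - 52*c + 35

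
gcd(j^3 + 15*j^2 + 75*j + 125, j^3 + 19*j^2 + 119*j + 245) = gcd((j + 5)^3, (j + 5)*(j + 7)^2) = j + 5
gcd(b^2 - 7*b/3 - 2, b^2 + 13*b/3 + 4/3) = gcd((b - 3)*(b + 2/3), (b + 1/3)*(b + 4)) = 1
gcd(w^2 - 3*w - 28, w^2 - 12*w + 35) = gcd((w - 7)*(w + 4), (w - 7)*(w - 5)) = w - 7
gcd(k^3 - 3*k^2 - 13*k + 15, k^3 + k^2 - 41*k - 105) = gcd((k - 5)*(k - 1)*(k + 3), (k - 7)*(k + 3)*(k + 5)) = k + 3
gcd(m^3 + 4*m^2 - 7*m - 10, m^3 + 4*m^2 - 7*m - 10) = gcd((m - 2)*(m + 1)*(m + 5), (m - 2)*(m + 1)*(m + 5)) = m^3 + 4*m^2 - 7*m - 10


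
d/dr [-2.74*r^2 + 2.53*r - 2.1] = 2.53 - 5.48*r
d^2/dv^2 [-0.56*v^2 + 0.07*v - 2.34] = -1.12000000000000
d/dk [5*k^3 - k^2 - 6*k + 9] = 15*k^2 - 2*k - 6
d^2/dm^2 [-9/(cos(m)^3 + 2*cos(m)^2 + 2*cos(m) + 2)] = -(9*(11*cos(m) + 16*cos(2*m) + 9*cos(3*m))*(cos(m)^3 + 2*cos(m)^2 + 2*cos(m) + 2)/4 + 18*(3*cos(m)^2 + 4*cos(m) + 2)^2*sin(m)^2)/(cos(m)^3 + 2*cos(m)^2 + 2*cos(m) + 2)^3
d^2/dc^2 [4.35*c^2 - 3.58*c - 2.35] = 8.70000000000000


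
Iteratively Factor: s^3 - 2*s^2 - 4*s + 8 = (s - 2)*(s^2 - 4) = (s - 2)^2*(s + 2)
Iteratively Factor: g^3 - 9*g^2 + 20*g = (g - 4)*(g^2 - 5*g) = (g - 5)*(g - 4)*(g)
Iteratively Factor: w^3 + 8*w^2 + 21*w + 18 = (w + 3)*(w^2 + 5*w + 6) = (w + 3)^2*(w + 2)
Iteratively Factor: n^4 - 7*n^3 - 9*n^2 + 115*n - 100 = (n - 1)*(n^3 - 6*n^2 - 15*n + 100) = (n - 5)*(n - 1)*(n^2 - n - 20) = (n - 5)^2*(n - 1)*(n + 4)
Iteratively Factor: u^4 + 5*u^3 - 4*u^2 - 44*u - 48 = (u + 2)*(u^3 + 3*u^2 - 10*u - 24) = (u + 2)*(u + 4)*(u^2 - u - 6) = (u - 3)*(u + 2)*(u + 4)*(u + 2)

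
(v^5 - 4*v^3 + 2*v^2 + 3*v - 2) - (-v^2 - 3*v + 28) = v^5 - 4*v^3 + 3*v^2 + 6*v - 30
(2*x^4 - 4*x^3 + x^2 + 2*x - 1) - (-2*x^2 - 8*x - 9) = 2*x^4 - 4*x^3 + 3*x^2 + 10*x + 8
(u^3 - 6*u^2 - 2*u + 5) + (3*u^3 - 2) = 4*u^3 - 6*u^2 - 2*u + 3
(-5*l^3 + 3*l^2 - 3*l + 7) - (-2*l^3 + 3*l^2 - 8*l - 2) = -3*l^3 + 5*l + 9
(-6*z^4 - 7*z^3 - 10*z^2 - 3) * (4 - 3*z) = 18*z^5 - 3*z^4 + 2*z^3 - 40*z^2 + 9*z - 12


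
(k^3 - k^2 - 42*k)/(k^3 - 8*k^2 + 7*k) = (k + 6)/(k - 1)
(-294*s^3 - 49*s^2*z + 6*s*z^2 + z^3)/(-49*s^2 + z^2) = 6*s + z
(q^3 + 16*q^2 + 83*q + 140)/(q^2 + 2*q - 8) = (q^2 + 12*q + 35)/(q - 2)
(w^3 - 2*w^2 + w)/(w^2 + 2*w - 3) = w*(w - 1)/(w + 3)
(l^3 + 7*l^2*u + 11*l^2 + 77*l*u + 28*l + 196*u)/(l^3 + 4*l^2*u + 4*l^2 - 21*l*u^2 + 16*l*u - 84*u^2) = (-l - 7)/(-l + 3*u)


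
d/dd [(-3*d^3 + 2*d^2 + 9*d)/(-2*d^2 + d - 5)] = (6*d^4 - 6*d^3 + 65*d^2 - 20*d - 45)/(4*d^4 - 4*d^3 + 21*d^2 - 10*d + 25)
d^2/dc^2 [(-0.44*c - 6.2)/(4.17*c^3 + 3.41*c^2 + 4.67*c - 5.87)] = (-45.906696*c^5 - 1331.274168*c^4 - 1403.689936*c^3 - 1286.237712*c^2 - 1555.820808*c - 542.760792)/(72.511713*c^9 + 177.888447*c^8 + 389.08602*c^7 + 131.869286*c^6 - 65.078814*c^5 - 667.536552*c^4 - 27.964552*c^3 - 31.5606419999999*c^2 + 482.741169*c - 202.262003)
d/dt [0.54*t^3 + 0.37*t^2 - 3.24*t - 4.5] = 1.62*t^2 + 0.74*t - 3.24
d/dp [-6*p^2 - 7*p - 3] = -12*p - 7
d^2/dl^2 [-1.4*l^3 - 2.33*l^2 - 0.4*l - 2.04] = -8.4*l - 4.66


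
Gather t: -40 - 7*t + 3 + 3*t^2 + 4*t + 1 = 3*t^2 - 3*t - 36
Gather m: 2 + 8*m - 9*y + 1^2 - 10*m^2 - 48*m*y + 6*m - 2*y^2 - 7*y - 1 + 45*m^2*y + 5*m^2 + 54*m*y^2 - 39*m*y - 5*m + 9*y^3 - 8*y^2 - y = m^2*(45*y - 5) + m*(54*y^2 - 87*y + 9) + 9*y^3 - 10*y^2 - 17*y + 2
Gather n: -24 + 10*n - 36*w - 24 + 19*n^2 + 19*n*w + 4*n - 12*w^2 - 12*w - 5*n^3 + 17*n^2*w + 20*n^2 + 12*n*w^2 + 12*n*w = -5*n^3 + n^2*(17*w + 39) + n*(12*w^2 + 31*w + 14) - 12*w^2 - 48*w - 48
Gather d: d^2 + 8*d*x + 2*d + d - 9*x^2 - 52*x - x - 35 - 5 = d^2 + d*(8*x + 3) - 9*x^2 - 53*x - 40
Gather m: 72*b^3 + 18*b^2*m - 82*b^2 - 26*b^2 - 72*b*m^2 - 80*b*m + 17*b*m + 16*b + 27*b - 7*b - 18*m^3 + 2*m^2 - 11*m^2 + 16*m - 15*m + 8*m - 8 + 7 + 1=72*b^3 - 108*b^2 + 36*b - 18*m^3 + m^2*(-72*b - 9) + m*(18*b^2 - 63*b + 9)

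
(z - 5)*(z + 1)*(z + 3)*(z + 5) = z^4 + 4*z^3 - 22*z^2 - 100*z - 75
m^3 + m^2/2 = m^2*(m + 1/2)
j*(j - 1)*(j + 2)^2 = j^4 + 3*j^3 - 4*j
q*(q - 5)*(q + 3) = q^3 - 2*q^2 - 15*q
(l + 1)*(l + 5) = l^2 + 6*l + 5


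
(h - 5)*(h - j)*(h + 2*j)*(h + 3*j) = h^4 + 4*h^3*j - 5*h^3 + h^2*j^2 - 20*h^2*j - 6*h*j^3 - 5*h*j^2 + 30*j^3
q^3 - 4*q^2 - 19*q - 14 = (q - 7)*(q + 1)*(q + 2)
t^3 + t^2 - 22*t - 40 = (t - 5)*(t + 2)*(t + 4)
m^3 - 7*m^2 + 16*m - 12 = (m - 3)*(m - 2)^2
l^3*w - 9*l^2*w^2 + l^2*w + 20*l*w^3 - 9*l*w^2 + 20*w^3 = (l - 5*w)*(l - 4*w)*(l*w + w)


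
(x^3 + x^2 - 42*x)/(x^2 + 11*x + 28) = x*(x - 6)/(x + 4)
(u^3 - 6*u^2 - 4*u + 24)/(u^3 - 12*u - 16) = (u^2 - 8*u + 12)/(u^2 - 2*u - 8)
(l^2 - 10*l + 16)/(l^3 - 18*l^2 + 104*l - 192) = (l - 2)/(l^2 - 10*l + 24)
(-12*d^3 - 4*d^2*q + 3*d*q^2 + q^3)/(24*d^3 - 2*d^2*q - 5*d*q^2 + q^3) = (-6*d^2 + d*q + q^2)/(12*d^2 - 7*d*q + q^2)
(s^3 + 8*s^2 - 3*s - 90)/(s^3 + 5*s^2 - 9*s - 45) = (s + 6)/(s + 3)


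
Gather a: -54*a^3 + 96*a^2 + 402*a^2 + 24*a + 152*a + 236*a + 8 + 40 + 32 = -54*a^3 + 498*a^2 + 412*a + 80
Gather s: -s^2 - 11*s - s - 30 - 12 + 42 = -s^2 - 12*s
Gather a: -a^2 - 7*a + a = -a^2 - 6*a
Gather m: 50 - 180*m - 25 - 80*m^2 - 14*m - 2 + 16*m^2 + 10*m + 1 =-64*m^2 - 184*m + 24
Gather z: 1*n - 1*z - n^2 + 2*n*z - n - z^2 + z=-n^2 + 2*n*z - z^2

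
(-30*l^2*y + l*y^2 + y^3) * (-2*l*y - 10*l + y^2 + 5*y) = 60*l^3*y^2 + 300*l^3*y - 32*l^2*y^3 - 160*l^2*y^2 - l*y^4 - 5*l*y^3 + y^5 + 5*y^4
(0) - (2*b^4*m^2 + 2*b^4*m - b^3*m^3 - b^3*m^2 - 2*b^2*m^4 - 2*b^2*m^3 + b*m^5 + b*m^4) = -2*b^4*m^2 - 2*b^4*m + b^3*m^3 + b^3*m^2 + 2*b^2*m^4 + 2*b^2*m^3 - b*m^5 - b*m^4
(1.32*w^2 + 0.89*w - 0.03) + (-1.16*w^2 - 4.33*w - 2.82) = 0.16*w^2 - 3.44*w - 2.85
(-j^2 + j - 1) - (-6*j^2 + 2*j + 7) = 5*j^2 - j - 8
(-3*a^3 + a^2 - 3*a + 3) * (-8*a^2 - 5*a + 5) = 24*a^5 + 7*a^4 + 4*a^3 - 4*a^2 - 30*a + 15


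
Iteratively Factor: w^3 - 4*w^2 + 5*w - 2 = (w - 1)*(w^2 - 3*w + 2) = (w - 1)^2*(w - 2)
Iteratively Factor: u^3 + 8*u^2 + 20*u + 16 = (u + 2)*(u^2 + 6*u + 8) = (u + 2)*(u + 4)*(u + 2)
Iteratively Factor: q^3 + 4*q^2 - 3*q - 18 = (q + 3)*(q^2 + q - 6) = (q - 2)*(q + 3)*(q + 3)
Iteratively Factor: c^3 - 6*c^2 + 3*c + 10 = (c - 5)*(c^2 - c - 2) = (c - 5)*(c - 2)*(c + 1)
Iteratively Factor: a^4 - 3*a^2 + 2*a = (a + 2)*(a^3 - 2*a^2 + a) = (a - 1)*(a + 2)*(a^2 - a) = (a - 1)^2*(a + 2)*(a)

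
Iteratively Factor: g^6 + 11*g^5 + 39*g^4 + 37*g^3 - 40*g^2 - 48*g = (g + 3)*(g^5 + 8*g^4 + 15*g^3 - 8*g^2 - 16*g) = (g + 3)*(g + 4)*(g^4 + 4*g^3 - g^2 - 4*g) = g*(g + 3)*(g + 4)*(g^3 + 4*g^2 - g - 4) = g*(g + 1)*(g + 3)*(g + 4)*(g^2 + 3*g - 4) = g*(g - 1)*(g + 1)*(g + 3)*(g + 4)*(g + 4)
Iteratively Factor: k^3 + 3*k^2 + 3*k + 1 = (k + 1)*(k^2 + 2*k + 1) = (k + 1)^2*(k + 1)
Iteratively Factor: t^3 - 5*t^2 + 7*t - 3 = (t - 1)*(t^2 - 4*t + 3) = (t - 1)^2*(t - 3)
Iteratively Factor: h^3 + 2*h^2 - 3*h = (h)*(h^2 + 2*h - 3) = h*(h - 1)*(h + 3)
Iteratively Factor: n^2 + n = (n)*(n + 1)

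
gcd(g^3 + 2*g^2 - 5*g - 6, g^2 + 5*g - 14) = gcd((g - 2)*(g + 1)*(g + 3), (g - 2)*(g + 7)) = g - 2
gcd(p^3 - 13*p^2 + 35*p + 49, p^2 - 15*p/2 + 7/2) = p - 7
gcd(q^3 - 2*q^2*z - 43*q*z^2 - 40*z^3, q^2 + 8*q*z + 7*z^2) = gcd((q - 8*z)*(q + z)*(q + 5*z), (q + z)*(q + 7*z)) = q + z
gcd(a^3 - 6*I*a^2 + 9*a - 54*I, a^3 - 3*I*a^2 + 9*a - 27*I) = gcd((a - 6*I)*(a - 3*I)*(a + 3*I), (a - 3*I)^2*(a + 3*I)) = a^2 + 9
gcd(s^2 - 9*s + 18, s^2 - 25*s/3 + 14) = s - 6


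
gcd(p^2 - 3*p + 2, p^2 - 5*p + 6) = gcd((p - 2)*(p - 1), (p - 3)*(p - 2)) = p - 2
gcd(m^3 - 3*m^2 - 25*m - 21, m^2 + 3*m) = m + 3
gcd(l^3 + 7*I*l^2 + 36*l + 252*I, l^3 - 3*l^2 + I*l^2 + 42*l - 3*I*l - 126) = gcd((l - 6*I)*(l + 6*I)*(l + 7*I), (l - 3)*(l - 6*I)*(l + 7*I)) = l^2 + I*l + 42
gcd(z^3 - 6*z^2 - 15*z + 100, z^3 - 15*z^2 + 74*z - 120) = z - 5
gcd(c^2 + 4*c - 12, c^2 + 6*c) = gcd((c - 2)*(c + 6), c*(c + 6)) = c + 6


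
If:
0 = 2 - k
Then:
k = 2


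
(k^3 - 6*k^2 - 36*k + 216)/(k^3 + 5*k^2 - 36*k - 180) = (k - 6)/(k + 5)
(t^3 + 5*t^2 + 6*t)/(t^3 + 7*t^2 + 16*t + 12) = t/(t + 2)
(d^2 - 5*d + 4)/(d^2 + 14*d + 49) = (d^2 - 5*d + 4)/(d^2 + 14*d + 49)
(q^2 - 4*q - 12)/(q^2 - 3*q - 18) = (q + 2)/(q + 3)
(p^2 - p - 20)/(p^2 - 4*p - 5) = (p + 4)/(p + 1)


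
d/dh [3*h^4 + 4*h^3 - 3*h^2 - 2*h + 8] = 12*h^3 + 12*h^2 - 6*h - 2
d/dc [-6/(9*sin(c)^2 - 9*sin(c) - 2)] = 54*(2*sin(c) - 1)*cos(c)/(-9*sin(c)^2 + 9*sin(c) + 2)^2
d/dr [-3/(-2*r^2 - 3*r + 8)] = 3*(-4*r - 3)/(2*r^2 + 3*r - 8)^2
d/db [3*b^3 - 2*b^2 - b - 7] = 9*b^2 - 4*b - 1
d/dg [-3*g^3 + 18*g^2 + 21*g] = -9*g^2 + 36*g + 21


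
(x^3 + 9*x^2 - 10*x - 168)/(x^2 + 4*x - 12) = (x^2 + 3*x - 28)/(x - 2)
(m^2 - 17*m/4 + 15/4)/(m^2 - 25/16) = 4*(m - 3)/(4*m + 5)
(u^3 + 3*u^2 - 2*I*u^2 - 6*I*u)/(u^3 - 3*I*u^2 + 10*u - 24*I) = u*(u + 3)/(u^2 - I*u + 12)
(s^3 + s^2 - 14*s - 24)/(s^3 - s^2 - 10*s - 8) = (s + 3)/(s + 1)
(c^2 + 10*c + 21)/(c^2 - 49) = (c + 3)/(c - 7)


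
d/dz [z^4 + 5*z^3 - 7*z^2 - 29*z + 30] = 4*z^3 + 15*z^2 - 14*z - 29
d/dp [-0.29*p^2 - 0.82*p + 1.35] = -0.58*p - 0.82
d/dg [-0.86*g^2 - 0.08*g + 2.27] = -1.72*g - 0.08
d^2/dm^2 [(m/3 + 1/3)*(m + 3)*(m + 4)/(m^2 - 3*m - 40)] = 8*(23*m^3 + 339*m^2 + 1743*m + 2777)/(3*(m^6 - 9*m^5 - 93*m^4 + 693*m^3 + 3720*m^2 - 14400*m - 64000))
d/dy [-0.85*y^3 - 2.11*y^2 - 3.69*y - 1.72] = -2.55*y^2 - 4.22*y - 3.69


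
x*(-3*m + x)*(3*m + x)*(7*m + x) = -63*m^3*x - 9*m^2*x^2 + 7*m*x^3 + x^4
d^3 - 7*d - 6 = (d - 3)*(d + 1)*(d + 2)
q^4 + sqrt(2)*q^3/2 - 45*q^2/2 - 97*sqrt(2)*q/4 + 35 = (q - 7*sqrt(2)/2)*(q - sqrt(2)/2)*(q + 2*sqrt(2))*(q + 5*sqrt(2)/2)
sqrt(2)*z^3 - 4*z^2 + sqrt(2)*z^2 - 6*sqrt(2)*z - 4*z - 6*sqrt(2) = (z - 3*sqrt(2))*(z + sqrt(2))*(sqrt(2)*z + sqrt(2))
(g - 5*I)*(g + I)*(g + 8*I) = g^3 + 4*I*g^2 + 37*g + 40*I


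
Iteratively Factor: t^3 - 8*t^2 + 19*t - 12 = (t - 3)*(t^2 - 5*t + 4) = (t - 4)*(t - 3)*(t - 1)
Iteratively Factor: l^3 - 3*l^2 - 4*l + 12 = (l - 3)*(l^2 - 4) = (l - 3)*(l + 2)*(l - 2)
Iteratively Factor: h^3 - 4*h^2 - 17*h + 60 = (h + 4)*(h^2 - 8*h + 15) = (h - 5)*(h + 4)*(h - 3)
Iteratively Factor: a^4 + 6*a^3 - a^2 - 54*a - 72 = (a + 2)*(a^3 + 4*a^2 - 9*a - 36) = (a + 2)*(a + 4)*(a^2 - 9) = (a - 3)*(a + 2)*(a + 4)*(a + 3)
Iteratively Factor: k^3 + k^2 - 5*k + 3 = (k - 1)*(k^2 + 2*k - 3) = (k - 1)*(k + 3)*(k - 1)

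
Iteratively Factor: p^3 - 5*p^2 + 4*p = (p - 1)*(p^2 - 4*p) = p*(p - 1)*(p - 4)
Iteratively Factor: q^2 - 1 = (q + 1)*(q - 1)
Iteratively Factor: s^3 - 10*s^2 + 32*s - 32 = (s - 2)*(s^2 - 8*s + 16) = (s - 4)*(s - 2)*(s - 4)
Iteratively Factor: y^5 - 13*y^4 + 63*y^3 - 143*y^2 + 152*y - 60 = (y - 2)*(y^4 - 11*y^3 + 41*y^2 - 61*y + 30) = (y - 2)^2*(y^3 - 9*y^2 + 23*y - 15) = (y - 3)*(y - 2)^2*(y^2 - 6*y + 5) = (y - 3)*(y - 2)^2*(y - 1)*(y - 5)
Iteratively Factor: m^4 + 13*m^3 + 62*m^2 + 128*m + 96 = (m + 3)*(m^3 + 10*m^2 + 32*m + 32) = (m + 3)*(m + 4)*(m^2 + 6*m + 8) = (m + 3)*(m + 4)^2*(m + 2)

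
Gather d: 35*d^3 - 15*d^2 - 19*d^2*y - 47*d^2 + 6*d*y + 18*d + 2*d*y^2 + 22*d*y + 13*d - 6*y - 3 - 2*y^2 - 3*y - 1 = 35*d^3 + d^2*(-19*y - 62) + d*(2*y^2 + 28*y + 31) - 2*y^2 - 9*y - 4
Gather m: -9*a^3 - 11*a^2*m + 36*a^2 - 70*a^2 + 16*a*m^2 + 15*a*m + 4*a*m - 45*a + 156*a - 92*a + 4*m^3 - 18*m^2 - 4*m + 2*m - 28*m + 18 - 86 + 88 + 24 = -9*a^3 - 34*a^2 + 19*a + 4*m^3 + m^2*(16*a - 18) + m*(-11*a^2 + 19*a - 30) + 44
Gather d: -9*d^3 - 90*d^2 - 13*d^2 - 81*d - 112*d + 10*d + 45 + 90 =-9*d^3 - 103*d^2 - 183*d + 135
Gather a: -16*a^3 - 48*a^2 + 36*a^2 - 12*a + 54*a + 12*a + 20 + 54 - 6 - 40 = -16*a^3 - 12*a^2 + 54*a + 28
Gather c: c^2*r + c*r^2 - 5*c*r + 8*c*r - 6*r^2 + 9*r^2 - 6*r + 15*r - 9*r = c^2*r + c*(r^2 + 3*r) + 3*r^2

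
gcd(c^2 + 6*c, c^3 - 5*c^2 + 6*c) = c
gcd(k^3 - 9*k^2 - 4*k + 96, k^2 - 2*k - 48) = k - 8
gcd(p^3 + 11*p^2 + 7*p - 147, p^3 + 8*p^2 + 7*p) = p + 7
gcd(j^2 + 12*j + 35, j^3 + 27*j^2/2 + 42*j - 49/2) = j + 7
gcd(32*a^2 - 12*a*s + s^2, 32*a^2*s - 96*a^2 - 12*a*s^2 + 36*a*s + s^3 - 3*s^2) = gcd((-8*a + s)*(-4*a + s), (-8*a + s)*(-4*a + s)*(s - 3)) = 32*a^2 - 12*a*s + s^2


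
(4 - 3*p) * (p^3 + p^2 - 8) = -3*p^4 + p^3 + 4*p^2 + 24*p - 32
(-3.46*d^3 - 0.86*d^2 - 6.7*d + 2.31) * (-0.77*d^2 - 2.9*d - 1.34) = 2.6642*d^5 + 10.6962*d^4 + 12.2894*d^3 + 18.8037*d^2 + 2.279*d - 3.0954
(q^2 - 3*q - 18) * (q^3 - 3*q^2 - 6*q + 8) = q^5 - 6*q^4 - 15*q^3 + 80*q^2 + 84*q - 144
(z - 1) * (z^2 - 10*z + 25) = z^3 - 11*z^2 + 35*z - 25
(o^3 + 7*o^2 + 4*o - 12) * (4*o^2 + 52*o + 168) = 4*o^5 + 80*o^4 + 548*o^3 + 1336*o^2 + 48*o - 2016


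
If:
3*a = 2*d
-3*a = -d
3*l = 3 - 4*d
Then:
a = 0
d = 0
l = 1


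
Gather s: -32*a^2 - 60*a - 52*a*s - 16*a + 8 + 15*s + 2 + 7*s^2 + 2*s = -32*a^2 - 76*a + 7*s^2 + s*(17 - 52*a) + 10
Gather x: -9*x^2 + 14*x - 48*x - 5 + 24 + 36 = -9*x^2 - 34*x + 55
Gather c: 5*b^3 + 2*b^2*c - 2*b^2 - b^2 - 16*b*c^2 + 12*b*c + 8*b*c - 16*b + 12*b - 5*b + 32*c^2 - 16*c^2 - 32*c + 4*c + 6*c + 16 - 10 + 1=5*b^3 - 3*b^2 - 9*b + c^2*(16 - 16*b) + c*(2*b^2 + 20*b - 22) + 7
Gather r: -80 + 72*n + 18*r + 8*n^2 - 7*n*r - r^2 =8*n^2 + 72*n - r^2 + r*(18 - 7*n) - 80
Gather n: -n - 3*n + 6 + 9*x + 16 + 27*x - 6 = -4*n + 36*x + 16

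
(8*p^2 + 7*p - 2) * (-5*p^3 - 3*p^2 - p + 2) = -40*p^5 - 59*p^4 - 19*p^3 + 15*p^2 + 16*p - 4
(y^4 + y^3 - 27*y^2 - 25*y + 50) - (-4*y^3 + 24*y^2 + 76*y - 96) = y^4 + 5*y^3 - 51*y^2 - 101*y + 146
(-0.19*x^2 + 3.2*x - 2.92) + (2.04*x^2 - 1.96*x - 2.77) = 1.85*x^2 + 1.24*x - 5.69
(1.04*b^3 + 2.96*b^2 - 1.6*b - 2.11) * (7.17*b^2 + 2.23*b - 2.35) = 7.4568*b^5 + 23.5424*b^4 - 7.3152*b^3 - 25.6527*b^2 - 0.945299999999999*b + 4.9585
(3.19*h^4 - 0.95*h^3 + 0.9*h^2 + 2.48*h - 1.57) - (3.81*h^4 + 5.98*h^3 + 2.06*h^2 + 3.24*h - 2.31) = -0.62*h^4 - 6.93*h^3 - 1.16*h^2 - 0.76*h + 0.74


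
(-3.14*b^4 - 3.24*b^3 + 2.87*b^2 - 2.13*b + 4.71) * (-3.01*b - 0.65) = 9.4514*b^5 + 11.7934*b^4 - 6.5327*b^3 + 4.5458*b^2 - 12.7926*b - 3.0615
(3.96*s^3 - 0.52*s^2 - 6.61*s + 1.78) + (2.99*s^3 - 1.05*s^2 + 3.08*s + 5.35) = 6.95*s^3 - 1.57*s^2 - 3.53*s + 7.13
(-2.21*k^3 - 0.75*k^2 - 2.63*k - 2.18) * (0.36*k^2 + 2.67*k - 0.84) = -0.7956*k^5 - 6.1707*k^4 - 1.0929*k^3 - 7.1769*k^2 - 3.6114*k + 1.8312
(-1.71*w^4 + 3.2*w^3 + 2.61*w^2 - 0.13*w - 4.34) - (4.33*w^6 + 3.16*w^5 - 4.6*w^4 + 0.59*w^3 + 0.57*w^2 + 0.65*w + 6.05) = -4.33*w^6 - 3.16*w^5 + 2.89*w^4 + 2.61*w^3 + 2.04*w^2 - 0.78*w - 10.39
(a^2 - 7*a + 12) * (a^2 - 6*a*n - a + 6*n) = a^4 - 6*a^3*n - 8*a^3 + 48*a^2*n + 19*a^2 - 114*a*n - 12*a + 72*n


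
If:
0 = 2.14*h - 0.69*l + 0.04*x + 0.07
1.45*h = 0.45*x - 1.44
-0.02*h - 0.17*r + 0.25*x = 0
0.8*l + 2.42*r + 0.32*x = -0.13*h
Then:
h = -0.84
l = -2.49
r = 0.80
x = 0.48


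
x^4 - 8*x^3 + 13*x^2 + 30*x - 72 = (x - 4)*(x - 3)^2*(x + 2)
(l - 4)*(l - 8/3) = l^2 - 20*l/3 + 32/3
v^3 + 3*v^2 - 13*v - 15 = (v - 3)*(v + 1)*(v + 5)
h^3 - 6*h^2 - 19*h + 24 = (h - 8)*(h - 1)*(h + 3)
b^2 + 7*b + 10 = (b + 2)*(b + 5)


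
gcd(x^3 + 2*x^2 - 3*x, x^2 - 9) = x + 3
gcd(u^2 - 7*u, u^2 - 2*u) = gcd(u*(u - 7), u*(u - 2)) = u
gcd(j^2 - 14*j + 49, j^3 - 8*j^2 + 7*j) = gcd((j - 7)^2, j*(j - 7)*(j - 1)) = j - 7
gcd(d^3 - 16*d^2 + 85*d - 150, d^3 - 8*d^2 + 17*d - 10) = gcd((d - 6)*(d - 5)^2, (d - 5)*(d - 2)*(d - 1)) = d - 5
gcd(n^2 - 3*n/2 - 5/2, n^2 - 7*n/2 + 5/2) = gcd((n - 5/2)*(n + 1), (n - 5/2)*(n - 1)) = n - 5/2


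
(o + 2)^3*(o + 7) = o^4 + 13*o^3 + 54*o^2 + 92*o + 56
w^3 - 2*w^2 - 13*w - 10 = (w - 5)*(w + 1)*(w + 2)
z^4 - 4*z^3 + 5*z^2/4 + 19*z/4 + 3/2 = (z - 3)*(z - 2)*(z + 1/2)^2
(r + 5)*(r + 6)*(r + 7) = r^3 + 18*r^2 + 107*r + 210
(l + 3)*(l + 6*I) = l^2 + 3*l + 6*I*l + 18*I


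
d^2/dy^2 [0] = 0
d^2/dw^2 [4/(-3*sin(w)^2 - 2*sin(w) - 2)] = 8*(18*sin(w)^4 + 9*sin(w)^3 - 37*sin(w)^2 - 20*sin(w) + 2)/(3*sin(w)^2 + 2*sin(w) + 2)^3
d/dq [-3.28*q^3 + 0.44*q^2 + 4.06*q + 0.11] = -9.84*q^2 + 0.88*q + 4.06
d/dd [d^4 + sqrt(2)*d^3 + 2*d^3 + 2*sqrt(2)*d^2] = d*(4*d^2 + 3*sqrt(2)*d + 6*d + 4*sqrt(2))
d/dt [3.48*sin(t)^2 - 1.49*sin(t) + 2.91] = (6.96*sin(t) - 1.49)*cos(t)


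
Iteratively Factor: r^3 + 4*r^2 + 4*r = (r)*(r^2 + 4*r + 4) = r*(r + 2)*(r + 2)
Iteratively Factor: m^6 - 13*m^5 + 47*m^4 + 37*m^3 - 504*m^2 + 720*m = (m - 4)*(m^5 - 9*m^4 + 11*m^3 + 81*m^2 - 180*m) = m*(m - 4)*(m^4 - 9*m^3 + 11*m^2 + 81*m - 180) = m*(m - 4)*(m + 3)*(m^3 - 12*m^2 + 47*m - 60) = m*(m - 4)^2*(m + 3)*(m^2 - 8*m + 15) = m*(m - 4)^2*(m - 3)*(m + 3)*(m - 5)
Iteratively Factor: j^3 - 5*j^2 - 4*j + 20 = (j - 2)*(j^2 - 3*j - 10) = (j - 2)*(j + 2)*(j - 5)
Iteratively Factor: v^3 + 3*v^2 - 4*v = (v - 1)*(v^2 + 4*v) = (v - 1)*(v + 4)*(v)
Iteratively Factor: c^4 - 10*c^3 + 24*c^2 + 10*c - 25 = (c - 1)*(c^3 - 9*c^2 + 15*c + 25) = (c - 5)*(c - 1)*(c^2 - 4*c - 5) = (c - 5)*(c - 1)*(c + 1)*(c - 5)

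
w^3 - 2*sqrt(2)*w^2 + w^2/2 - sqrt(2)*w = w*(w + 1/2)*(w - 2*sqrt(2))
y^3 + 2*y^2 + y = y*(y + 1)^2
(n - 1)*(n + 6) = n^2 + 5*n - 6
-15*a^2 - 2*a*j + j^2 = (-5*a + j)*(3*a + j)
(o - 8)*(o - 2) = o^2 - 10*o + 16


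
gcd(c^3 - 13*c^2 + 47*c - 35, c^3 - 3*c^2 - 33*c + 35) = c^2 - 8*c + 7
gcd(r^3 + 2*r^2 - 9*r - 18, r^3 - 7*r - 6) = r^2 - r - 6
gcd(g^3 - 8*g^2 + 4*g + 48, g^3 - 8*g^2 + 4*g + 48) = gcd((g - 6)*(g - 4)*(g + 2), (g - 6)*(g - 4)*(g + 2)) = g^3 - 8*g^2 + 4*g + 48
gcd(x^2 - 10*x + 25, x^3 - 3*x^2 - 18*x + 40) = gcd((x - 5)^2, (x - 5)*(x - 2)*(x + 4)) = x - 5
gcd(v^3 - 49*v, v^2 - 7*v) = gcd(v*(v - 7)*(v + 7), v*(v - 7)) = v^2 - 7*v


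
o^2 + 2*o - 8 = (o - 2)*(o + 4)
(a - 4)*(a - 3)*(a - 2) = a^3 - 9*a^2 + 26*a - 24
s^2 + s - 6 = (s - 2)*(s + 3)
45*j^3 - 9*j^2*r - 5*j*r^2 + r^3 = (-5*j + r)*(-3*j + r)*(3*j + r)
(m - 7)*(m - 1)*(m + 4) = m^3 - 4*m^2 - 25*m + 28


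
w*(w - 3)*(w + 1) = w^3 - 2*w^2 - 3*w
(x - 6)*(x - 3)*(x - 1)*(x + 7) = x^4 - 3*x^3 - 43*x^2 + 171*x - 126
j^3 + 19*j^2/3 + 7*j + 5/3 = (j + 1/3)*(j + 1)*(j + 5)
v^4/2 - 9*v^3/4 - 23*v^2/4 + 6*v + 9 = (v/2 + 1)*(v - 6)*(v - 3/2)*(v + 1)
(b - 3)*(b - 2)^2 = b^3 - 7*b^2 + 16*b - 12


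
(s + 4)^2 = s^2 + 8*s + 16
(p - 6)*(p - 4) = p^2 - 10*p + 24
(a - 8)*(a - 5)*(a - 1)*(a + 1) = a^4 - 13*a^3 + 39*a^2 + 13*a - 40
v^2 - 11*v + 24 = (v - 8)*(v - 3)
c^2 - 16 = (c - 4)*(c + 4)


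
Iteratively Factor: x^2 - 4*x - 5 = (x + 1)*(x - 5)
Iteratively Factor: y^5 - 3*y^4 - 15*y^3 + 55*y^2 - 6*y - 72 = (y + 4)*(y^4 - 7*y^3 + 13*y^2 + 3*y - 18) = (y - 2)*(y + 4)*(y^3 - 5*y^2 + 3*y + 9) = (y - 2)*(y + 1)*(y + 4)*(y^2 - 6*y + 9) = (y - 3)*(y - 2)*(y + 1)*(y + 4)*(y - 3)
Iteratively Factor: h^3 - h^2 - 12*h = (h - 4)*(h^2 + 3*h) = h*(h - 4)*(h + 3)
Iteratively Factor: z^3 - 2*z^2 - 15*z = (z - 5)*(z^2 + 3*z) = (z - 5)*(z + 3)*(z)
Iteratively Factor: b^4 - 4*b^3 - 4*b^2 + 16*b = (b)*(b^3 - 4*b^2 - 4*b + 16) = b*(b - 4)*(b^2 - 4) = b*(b - 4)*(b - 2)*(b + 2)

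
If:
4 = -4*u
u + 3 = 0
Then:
No Solution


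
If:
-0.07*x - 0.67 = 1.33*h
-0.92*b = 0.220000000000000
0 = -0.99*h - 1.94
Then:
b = -0.24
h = -1.96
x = 27.66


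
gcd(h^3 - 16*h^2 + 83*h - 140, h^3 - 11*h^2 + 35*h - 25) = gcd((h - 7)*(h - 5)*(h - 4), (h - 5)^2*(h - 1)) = h - 5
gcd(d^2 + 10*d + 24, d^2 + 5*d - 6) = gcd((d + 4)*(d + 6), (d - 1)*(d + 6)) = d + 6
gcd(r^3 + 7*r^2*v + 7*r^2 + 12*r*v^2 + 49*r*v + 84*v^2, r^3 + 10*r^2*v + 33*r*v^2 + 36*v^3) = r^2 + 7*r*v + 12*v^2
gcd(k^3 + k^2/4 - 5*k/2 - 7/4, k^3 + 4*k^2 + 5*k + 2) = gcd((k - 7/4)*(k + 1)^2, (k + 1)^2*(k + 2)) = k^2 + 2*k + 1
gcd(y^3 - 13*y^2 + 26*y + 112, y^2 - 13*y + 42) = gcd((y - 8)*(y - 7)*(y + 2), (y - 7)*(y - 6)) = y - 7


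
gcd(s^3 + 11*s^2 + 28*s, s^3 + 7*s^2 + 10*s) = s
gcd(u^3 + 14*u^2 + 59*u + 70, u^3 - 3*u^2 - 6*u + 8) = u + 2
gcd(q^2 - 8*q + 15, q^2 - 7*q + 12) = q - 3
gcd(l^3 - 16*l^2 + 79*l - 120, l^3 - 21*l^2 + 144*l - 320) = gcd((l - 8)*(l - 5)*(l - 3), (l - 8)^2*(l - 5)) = l^2 - 13*l + 40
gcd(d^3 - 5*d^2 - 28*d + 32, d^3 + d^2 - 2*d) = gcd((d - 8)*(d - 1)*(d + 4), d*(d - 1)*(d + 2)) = d - 1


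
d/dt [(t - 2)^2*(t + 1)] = 3*t*(t - 2)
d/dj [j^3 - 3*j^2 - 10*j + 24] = 3*j^2 - 6*j - 10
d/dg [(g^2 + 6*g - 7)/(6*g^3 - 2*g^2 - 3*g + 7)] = (-6*g^4 - 72*g^3 + 135*g^2 - 14*g + 21)/(36*g^6 - 24*g^5 - 32*g^4 + 96*g^3 - 19*g^2 - 42*g + 49)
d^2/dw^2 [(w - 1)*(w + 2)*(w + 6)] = 6*w + 14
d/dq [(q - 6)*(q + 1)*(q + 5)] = 3*q^2 - 31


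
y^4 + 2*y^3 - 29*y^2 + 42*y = y*(y - 3)*(y - 2)*(y + 7)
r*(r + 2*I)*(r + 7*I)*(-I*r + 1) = -I*r^4 + 10*r^3 + 23*I*r^2 - 14*r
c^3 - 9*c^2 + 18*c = c*(c - 6)*(c - 3)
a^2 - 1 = (a - 1)*(a + 1)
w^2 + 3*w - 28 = (w - 4)*(w + 7)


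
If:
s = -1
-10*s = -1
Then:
No Solution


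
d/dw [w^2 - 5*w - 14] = 2*w - 5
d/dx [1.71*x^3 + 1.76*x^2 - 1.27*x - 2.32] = 5.13*x^2 + 3.52*x - 1.27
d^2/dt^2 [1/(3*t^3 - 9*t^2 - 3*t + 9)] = 2*(3*(1 - t)*(t^3 - 3*t^2 - t + 3) + (-3*t^2 + 6*t + 1)^2)/(3*(t^3 - 3*t^2 - t + 3)^3)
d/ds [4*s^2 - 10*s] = 8*s - 10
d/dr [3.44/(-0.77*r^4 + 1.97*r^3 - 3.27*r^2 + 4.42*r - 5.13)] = (10.5952*r^3 - 20.3304*r^2 + 22.4976*r - 15.2048)/(0.77*r^4 - 1.97*r^3 + 3.27*r^2 - 4.42*r + 5.13)^2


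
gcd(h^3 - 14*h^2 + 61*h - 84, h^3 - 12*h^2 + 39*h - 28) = h^2 - 11*h + 28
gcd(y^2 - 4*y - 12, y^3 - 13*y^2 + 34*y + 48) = y - 6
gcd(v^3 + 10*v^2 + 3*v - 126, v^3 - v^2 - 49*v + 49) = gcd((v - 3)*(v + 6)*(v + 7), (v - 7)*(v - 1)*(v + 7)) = v + 7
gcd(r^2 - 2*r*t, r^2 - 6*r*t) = r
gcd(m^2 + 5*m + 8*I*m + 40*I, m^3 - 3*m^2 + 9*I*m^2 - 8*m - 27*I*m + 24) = m + 8*I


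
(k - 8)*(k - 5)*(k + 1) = k^3 - 12*k^2 + 27*k + 40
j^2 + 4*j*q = j*(j + 4*q)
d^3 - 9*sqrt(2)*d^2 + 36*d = d*(d - 6*sqrt(2))*(d - 3*sqrt(2))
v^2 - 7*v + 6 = (v - 6)*(v - 1)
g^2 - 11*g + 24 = (g - 8)*(g - 3)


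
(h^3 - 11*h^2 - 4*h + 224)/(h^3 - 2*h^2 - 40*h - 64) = (h - 7)/(h + 2)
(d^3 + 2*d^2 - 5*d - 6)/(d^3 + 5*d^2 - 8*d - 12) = (d + 3)/(d + 6)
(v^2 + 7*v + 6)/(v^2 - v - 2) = (v + 6)/(v - 2)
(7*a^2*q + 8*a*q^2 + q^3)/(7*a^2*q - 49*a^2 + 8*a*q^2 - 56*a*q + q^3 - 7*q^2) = q/(q - 7)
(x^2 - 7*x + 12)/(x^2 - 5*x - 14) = (-x^2 + 7*x - 12)/(-x^2 + 5*x + 14)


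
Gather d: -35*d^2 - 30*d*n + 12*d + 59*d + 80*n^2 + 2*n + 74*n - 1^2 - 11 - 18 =-35*d^2 + d*(71 - 30*n) + 80*n^2 + 76*n - 30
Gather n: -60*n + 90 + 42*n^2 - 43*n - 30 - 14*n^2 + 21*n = 28*n^2 - 82*n + 60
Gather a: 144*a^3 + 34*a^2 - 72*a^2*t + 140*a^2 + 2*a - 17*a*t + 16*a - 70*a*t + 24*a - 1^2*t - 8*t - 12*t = 144*a^3 + a^2*(174 - 72*t) + a*(42 - 87*t) - 21*t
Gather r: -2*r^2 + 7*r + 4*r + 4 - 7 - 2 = -2*r^2 + 11*r - 5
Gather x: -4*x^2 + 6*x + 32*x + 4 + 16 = -4*x^2 + 38*x + 20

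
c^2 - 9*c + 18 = (c - 6)*(c - 3)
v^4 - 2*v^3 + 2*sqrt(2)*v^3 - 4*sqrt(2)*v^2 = v^2*(v - 2)*(v + 2*sqrt(2))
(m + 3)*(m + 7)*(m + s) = m^3 + m^2*s + 10*m^2 + 10*m*s + 21*m + 21*s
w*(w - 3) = w^2 - 3*w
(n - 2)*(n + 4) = n^2 + 2*n - 8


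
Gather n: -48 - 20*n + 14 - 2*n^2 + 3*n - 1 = -2*n^2 - 17*n - 35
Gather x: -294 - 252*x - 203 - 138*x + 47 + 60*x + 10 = -330*x - 440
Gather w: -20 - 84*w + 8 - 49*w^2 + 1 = -49*w^2 - 84*w - 11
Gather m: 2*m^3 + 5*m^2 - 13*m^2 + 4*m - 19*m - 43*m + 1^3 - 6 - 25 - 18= 2*m^3 - 8*m^2 - 58*m - 48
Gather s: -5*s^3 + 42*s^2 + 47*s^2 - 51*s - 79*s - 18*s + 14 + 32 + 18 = -5*s^3 + 89*s^2 - 148*s + 64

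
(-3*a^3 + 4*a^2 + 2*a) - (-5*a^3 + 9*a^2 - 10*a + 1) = 2*a^3 - 5*a^2 + 12*a - 1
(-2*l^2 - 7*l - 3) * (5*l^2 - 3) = -10*l^4 - 35*l^3 - 9*l^2 + 21*l + 9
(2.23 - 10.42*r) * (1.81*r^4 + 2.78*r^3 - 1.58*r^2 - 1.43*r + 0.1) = -18.8602*r^5 - 24.9313*r^4 + 22.663*r^3 + 11.3772*r^2 - 4.2309*r + 0.223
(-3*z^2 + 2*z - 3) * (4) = -12*z^2 + 8*z - 12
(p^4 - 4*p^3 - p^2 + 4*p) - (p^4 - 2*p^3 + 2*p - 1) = -2*p^3 - p^2 + 2*p + 1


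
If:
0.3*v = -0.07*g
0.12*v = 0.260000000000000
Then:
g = -9.29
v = 2.17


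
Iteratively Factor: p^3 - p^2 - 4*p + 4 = (p + 2)*(p^2 - 3*p + 2) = (p - 2)*(p + 2)*(p - 1)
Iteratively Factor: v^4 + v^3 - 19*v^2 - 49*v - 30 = (v + 1)*(v^3 - 19*v - 30) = (v - 5)*(v + 1)*(v^2 + 5*v + 6) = (v - 5)*(v + 1)*(v + 3)*(v + 2)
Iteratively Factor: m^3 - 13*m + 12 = (m + 4)*(m^2 - 4*m + 3) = (m - 3)*(m + 4)*(m - 1)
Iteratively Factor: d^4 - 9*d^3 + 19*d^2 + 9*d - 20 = (d + 1)*(d^3 - 10*d^2 + 29*d - 20) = (d - 1)*(d + 1)*(d^2 - 9*d + 20) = (d - 4)*(d - 1)*(d + 1)*(d - 5)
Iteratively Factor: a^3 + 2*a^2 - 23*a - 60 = (a + 3)*(a^2 - a - 20) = (a - 5)*(a + 3)*(a + 4)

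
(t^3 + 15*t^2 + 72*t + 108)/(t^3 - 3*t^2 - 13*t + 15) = (t^2 + 12*t + 36)/(t^2 - 6*t + 5)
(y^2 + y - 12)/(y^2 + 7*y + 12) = (y - 3)/(y + 3)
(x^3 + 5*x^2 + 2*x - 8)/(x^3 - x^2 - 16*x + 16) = (x + 2)/(x - 4)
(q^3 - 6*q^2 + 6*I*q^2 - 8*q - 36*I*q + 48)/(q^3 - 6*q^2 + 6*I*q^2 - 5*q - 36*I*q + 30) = (q^2 + 6*I*q - 8)/(q^2 + 6*I*q - 5)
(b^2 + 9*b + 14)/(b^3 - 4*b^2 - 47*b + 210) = (b + 2)/(b^2 - 11*b + 30)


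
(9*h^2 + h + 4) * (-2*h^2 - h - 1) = -18*h^4 - 11*h^3 - 18*h^2 - 5*h - 4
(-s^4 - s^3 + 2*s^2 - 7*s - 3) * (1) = -s^4 - s^3 + 2*s^2 - 7*s - 3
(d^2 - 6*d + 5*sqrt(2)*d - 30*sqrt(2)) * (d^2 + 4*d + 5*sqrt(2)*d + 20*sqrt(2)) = d^4 - 2*d^3 + 10*sqrt(2)*d^3 - 20*sqrt(2)*d^2 + 26*d^2 - 240*sqrt(2)*d - 100*d - 1200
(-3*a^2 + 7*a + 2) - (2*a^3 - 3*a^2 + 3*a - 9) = -2*a^3 + 4*a + 11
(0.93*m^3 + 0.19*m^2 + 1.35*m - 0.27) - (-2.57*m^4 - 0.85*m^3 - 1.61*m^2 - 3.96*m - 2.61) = 2.57*m^4 + 1.78*m^3 + 1.8*m^2 + 5.31*m + 2.34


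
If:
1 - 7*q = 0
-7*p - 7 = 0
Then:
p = -1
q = 1/7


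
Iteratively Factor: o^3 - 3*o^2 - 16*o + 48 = (o - 3)*(o^2 - 16) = (o - 4)*(o - 3)*(o + 4)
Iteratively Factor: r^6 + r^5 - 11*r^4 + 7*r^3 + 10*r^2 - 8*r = (r + 1)*(r^5 - 11*r^3 + 18*r^2 - 8*r) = r*(r + 1)*(r^4 - 11*r^2 + 18*r - 8) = r*(r + 1)*(r + 4)*(r^3 - 4*r^2 + 5*r - 2) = r*(r - 1)*(r + 1)*(r + 4)*(r^2 - 3*r + 2) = r*(r - 2)*(r - 1)*(r + 1)*(r + 4)*(r - 1)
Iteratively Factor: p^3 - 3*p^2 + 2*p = (p - 2)*(p^2 - p) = (p - 2)*(p - 1)*(p)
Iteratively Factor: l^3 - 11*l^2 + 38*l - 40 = (l - 5)*(l^2 - 6*l + 8) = (l - 5)*(l - 2)*(l - 4)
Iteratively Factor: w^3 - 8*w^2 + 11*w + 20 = (w + 1)*(w^2 - 9*w + 20) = (w - 5)*(w + 1)*(w - 4)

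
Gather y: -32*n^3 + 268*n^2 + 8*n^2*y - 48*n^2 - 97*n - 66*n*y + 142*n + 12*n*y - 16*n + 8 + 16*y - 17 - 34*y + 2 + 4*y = -32*n^3 + 220*n^2 + 29*n + y*(8*n^2 - 54*n - 14) - 7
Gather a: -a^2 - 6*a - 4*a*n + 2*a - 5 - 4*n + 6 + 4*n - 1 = -a^2 + a*(-4*n - 4)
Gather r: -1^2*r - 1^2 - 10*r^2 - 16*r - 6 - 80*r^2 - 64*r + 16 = -90*r^2 - 81*r + 9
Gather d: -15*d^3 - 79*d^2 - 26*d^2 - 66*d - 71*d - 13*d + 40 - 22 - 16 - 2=-15*d^3 - 105*d^2 - 150*d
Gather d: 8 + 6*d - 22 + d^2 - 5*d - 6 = d^2 + d - 20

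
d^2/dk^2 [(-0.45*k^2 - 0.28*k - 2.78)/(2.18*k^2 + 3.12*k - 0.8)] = (3.460096*k^3 - 83.978832*k^2 - 116.380608*k - 65.793664)/(10.360232*k^6 + 44.482464*k^5 + 52.257216*k^4 - 2.27635200000001*k^3 - 19.17696*k^2 + 5.9904*k - 0.512)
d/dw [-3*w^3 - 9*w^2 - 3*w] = -9*w^2 - 18*w - 3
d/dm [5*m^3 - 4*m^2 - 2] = m*(15*m - 8)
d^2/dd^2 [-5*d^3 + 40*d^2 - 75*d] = 80 - 30*d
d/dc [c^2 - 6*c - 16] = 2*c - 6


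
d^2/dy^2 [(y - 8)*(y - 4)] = 2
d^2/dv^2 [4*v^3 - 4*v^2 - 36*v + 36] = 24*v - 8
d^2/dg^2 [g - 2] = 0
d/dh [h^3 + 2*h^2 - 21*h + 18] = 3*h^2 + 4*h - 21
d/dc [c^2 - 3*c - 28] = 2*c - 3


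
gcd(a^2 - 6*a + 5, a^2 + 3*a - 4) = a - 1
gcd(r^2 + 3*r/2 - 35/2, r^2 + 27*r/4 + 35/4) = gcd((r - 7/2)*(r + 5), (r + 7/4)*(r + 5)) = r + 5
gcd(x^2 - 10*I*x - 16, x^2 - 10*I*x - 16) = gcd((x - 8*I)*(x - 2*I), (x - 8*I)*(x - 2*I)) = x^2 - 10*I*x - 16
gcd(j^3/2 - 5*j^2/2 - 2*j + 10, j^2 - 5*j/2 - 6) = 1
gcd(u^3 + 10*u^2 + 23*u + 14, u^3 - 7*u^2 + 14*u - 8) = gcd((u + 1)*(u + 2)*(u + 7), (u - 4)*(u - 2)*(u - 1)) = 1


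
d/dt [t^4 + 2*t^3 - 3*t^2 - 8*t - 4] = 4*t^3 + 6*t^2 - 6*t - 8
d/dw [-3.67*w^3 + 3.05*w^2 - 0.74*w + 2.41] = -11.01*w^2 + 6.1*w - 0.74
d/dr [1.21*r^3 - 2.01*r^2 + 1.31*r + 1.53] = 3.63*r^2 - 4.02*r + 1.31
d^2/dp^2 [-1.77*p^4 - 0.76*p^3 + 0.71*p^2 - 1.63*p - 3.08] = -21.24*p^2 - 4.56*p + 1.42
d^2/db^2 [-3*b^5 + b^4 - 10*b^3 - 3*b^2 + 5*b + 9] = -60*b^3 + 12*b^2 - 60*b - 6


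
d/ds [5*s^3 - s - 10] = 15*s^2 - 1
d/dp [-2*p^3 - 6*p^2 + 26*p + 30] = -6*p^2 - 12*p + 26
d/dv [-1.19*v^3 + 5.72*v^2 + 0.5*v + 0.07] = -3.57*v^2 + 11.44*v + 0.5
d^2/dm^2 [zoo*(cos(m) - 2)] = zoo*cos(m)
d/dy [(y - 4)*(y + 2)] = 2*y - 2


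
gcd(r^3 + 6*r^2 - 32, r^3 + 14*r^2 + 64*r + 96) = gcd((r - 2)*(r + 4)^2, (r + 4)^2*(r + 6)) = r^2 + 8*r + 16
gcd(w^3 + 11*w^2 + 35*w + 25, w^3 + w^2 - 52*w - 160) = w + 5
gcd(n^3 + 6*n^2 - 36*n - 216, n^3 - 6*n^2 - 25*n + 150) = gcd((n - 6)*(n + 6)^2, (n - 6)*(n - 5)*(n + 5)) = n - 6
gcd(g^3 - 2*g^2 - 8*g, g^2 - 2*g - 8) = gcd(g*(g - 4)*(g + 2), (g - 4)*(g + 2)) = g^2 - 2*g - 8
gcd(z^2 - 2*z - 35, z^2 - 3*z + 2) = 1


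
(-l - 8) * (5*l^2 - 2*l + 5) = -5*l^3 - 38*l^2 + 11*l - 40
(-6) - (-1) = -5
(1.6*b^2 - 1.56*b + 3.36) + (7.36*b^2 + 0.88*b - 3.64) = 8.96*b^2 - 0.68*b - 0.28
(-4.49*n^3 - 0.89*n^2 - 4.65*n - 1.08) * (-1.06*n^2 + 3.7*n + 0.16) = 4.7594*n^5 - 15.6696*n^4 + 0.9176*n^3 - 16.2026*n^2 - 4.74*n - 0.1728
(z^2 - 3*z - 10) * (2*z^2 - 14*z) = 2*z^4 - 20*z^3 + 22*z^2 + 140*z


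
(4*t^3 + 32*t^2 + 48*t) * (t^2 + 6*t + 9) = 4*t^5 + 56*t^4 + 276*t^3 + 576*t^2 + 432*t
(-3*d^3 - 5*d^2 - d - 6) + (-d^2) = -3*d^3 - 6*d^2 - d - 6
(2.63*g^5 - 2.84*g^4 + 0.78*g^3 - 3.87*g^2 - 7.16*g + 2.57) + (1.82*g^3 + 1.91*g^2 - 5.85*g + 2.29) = 2.63*g^5 - 2.84*g^4 + 2.6*g^3 - 1.96*g^2 - 13.01*g + 4.86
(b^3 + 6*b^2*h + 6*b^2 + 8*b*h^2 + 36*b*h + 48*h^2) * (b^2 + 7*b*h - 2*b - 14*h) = b^5 + 13*b^4*h + 4*b^4 + 50*b^3*h^2 + 52*b^3*h - 12*b^3 + 56*b^2*h^3 + 200*b^2*h^2 - 156*b^2*h + 224*b*h^3 - 600*b*h^2 - 672*h^3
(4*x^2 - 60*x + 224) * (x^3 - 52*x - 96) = 4*x^5 - 60*x^4 + 16*x^3 + 2736*x^2 - 5888*x - 21504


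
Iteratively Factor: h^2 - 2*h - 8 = (h - 4)*(h + 2)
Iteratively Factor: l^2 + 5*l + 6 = (l + 2)*(l + 3)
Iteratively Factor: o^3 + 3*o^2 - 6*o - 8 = (o + 1)*(o^2 + 2*o - 8) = (o + 1)*(o + 4)*(o - 2)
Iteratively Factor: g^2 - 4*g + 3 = (g - 3)*(g - 1)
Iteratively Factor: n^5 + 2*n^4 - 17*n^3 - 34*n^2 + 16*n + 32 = (n + 4)*(n^4 - 2*n^3 - 9*n^2 + 2*n + 8) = (n - 1)*(n + 4)*(n^3 - n^2 - 10*n - 8) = (n - 1)*(n + 2)*(n + 4)*(n^2 - 3*n - 4) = (n - 1)*(n + 1)*(n + 2)*(n + 4)*(n - 4)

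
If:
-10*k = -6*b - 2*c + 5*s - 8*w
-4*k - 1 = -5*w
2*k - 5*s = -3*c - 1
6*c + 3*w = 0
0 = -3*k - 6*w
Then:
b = -1/4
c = -1/26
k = -2/13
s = 3/26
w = 1/13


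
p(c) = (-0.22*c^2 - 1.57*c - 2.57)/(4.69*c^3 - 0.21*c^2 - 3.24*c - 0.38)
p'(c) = (-0.44*c - 1.57)/(4.69*c^3 - 0.21*c^2 - 3.24*c - 0.38) + (-14.07*c^2 + 0.42*c + 3.24)*(-0.22*c^2 - 1.57*c - 2.57)/(4.69*c^3 - 0.21*c^2 - 3.24*c - 0.38)^2 = (1.0318*c^4 + 14.7266*c^3 + 36.543*c^2 - 0.912199999999999*c - 7.7302)/(21.9961*c^6 - 1.9698*c^5 - 30.3471*c^4 - 2.2036*c^3 + 10.6572*c^2 + 2.4624*c + 0.1444)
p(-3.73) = -0.00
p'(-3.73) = -0.00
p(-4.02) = -0.00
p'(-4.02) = -0.00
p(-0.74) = -726.75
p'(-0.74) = 1649377.51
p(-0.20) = -10.20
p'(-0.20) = -125.76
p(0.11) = 3.75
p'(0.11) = -13.73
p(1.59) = -0.44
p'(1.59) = 0.91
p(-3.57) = -0.00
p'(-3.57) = -0.00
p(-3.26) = -0.00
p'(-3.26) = -0.00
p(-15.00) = 0.00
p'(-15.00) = 0.00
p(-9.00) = 0.00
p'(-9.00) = -0.00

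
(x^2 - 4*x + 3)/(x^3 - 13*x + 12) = 1/(x + 4)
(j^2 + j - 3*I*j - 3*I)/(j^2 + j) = (j - 3*I)/j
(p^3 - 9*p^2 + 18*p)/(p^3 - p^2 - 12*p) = (-p^2 + 9*p - 18)/(-p^2 + p + 12)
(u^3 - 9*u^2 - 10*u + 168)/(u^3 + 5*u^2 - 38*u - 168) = (u - 7)/(u + 7)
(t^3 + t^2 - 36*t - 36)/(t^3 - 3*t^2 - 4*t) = (t^2 - 36)/(t*(t - 4))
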